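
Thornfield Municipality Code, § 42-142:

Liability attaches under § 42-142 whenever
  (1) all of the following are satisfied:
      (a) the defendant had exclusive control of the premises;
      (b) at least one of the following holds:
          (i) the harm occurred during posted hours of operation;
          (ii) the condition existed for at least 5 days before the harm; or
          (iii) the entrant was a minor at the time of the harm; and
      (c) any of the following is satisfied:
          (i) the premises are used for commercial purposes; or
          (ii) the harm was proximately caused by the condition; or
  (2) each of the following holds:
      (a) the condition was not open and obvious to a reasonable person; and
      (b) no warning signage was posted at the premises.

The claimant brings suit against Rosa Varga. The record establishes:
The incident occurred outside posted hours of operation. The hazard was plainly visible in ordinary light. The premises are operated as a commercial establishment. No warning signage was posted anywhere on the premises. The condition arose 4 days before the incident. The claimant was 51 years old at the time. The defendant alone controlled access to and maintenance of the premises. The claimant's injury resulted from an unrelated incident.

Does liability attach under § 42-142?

No — not liable.

(a) exclusive control — met.
(i) during posted hours — not satisfied.
(ii) condition ≥5 days old — not met.
(iii) entrant a minor — not met.
So (b) is not satisfied (F OR F OR F).
(i) commercial use — satisfied.
(ii) proximate cause — not satisfied.
So (c) is satisfied (T OR F).
So (1) is not satisfied (T AND F AND T).
(a) not open/obvious — not met.
(b) no signage posted — met.
(2): F AND T → false.
Overall = F OR F = false.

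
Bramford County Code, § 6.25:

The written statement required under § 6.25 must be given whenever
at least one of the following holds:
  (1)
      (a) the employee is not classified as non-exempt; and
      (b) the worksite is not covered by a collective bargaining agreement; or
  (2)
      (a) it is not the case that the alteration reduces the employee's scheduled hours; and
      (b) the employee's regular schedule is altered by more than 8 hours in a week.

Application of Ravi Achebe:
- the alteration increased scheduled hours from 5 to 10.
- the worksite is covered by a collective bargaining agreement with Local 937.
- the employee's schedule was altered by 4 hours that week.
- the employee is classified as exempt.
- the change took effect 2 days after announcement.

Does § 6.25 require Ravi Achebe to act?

(a) not (non-exempt) — met.
(b) no CBA — not satisfied.
(1) = T AND F = false.
(a) not (hours reduced) — holds.
(b) schedule shift > 8h — fails.
(2): T AND F → false.
So Overall is not satisfied (F OR F).

No — not required.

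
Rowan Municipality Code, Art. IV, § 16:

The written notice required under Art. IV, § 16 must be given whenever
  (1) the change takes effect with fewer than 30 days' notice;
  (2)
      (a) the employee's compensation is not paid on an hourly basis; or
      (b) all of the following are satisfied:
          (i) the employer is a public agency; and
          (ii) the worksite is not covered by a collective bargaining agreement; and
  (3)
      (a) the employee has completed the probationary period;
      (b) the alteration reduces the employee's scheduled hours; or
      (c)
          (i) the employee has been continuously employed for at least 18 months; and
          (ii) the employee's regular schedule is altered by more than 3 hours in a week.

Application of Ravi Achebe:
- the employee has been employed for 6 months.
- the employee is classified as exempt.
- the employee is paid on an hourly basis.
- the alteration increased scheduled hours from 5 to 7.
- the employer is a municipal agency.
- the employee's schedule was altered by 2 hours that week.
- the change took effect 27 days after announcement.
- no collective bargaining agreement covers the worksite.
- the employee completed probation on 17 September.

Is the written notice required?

(1) < 30 days' notice — met.
(a) not (hourly-paid) — fails.
(i) public agency — satisfied.
(ii) no CBA — met.
(b) = T AND T = true.
So (2) is satisfied (F OR T).
(a) past probation — holds.
(b) hours reduced — fails.
(i) tenure ≥ 18 mo. — not satisfied.
(ii) schedule shift > 3h — not satisfied.
(c) = F AND F = false.
(3) = T OR F OR F = true.
So Overall is satisfied (T AND T AND T).

Yes — required.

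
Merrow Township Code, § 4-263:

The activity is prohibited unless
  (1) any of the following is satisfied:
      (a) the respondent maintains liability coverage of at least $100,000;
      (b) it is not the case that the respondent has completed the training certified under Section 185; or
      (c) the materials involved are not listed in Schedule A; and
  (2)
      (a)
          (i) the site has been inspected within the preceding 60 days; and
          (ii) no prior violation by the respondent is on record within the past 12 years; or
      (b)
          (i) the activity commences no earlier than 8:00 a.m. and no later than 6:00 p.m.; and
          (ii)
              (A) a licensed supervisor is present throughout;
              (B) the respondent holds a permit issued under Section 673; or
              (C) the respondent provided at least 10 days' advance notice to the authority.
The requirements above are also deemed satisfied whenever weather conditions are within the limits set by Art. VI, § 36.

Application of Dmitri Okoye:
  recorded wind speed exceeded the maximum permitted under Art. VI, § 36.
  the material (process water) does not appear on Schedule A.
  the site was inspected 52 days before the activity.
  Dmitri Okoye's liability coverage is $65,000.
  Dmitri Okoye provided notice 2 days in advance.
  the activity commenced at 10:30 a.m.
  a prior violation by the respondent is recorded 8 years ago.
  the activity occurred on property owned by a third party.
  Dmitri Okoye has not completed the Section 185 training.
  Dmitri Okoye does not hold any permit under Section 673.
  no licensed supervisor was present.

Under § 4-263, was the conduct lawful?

No — unlawful.

(a) coverage ≥ $100,000 — not met.
(b) not (training certified) — satisfied.
(c) not (Schedule A material) — satisfied.
So (1) is satisfied (F OR T OR T).
(i) site inspected — holds.
(ii) no prior violation — not met.
(a) = T AND F = false.
(i) start within hours — met.
(A) supervisor present — not satisfied.
(B) holds permit — not satisfied.
(C) ≥10 days' notice — not satisfied.
So (ii) is not satisfied (F OR F OR F).
(b): T AND F → false.
So (2) is not satisfied (F OR F).
So Overall is not satisfied (T AND F).
Exception (weather ok) — not satisfied.
Result: main false OR exception false → false.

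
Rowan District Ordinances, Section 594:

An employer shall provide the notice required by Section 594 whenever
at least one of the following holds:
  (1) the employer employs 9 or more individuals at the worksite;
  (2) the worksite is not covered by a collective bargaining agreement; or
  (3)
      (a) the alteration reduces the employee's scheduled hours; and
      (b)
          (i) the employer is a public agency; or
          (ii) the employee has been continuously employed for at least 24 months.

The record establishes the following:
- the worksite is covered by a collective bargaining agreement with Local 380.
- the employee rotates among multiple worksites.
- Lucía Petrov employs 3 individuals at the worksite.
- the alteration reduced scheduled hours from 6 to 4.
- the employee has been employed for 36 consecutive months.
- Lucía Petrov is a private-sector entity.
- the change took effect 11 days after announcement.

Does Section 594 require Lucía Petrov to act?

(1) ≥ 9 at site — not satisfied.
(2) no CBA — not satisfied.
(a) hours reduced — met.
(i) public agency — not satisfied.
(ii) tenure ≥ 24 mo. — met.
(b) = F OR T = true.
So (3) is satisfied (T AND T).
So Overall is satisfied (F OR F OR T).

Yes — required.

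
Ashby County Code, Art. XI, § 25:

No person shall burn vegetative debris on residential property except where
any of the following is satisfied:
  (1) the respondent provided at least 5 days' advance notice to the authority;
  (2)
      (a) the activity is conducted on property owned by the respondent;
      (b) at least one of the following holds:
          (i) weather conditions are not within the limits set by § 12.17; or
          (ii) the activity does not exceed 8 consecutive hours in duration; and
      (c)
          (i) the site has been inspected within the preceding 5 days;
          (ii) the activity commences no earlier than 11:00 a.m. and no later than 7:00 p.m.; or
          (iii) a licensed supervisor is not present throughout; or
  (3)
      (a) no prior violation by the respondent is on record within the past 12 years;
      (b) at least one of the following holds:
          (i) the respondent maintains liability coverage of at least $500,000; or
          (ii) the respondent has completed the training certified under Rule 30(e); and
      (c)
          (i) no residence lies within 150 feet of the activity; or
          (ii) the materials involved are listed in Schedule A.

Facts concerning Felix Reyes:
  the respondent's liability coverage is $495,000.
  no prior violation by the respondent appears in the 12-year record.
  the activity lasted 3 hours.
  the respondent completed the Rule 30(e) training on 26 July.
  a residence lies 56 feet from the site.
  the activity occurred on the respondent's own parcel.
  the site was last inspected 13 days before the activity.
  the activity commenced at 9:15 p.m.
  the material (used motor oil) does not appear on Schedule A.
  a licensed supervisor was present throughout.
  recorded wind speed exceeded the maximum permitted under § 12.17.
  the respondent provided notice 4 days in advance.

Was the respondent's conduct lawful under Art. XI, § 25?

No — unlawful.

(1) ≥5 days' notice — not satisfied.
(a) own property — holds.
(i) not (weather ok) — satisfied.
(ii) ≤ 8 hrs duration — met.
(b): T OR T → true.
(i) site inspected — not met.
(ii) start within hours — not met.
(iii) not (supervisor present) — fails.
So (c) is not satisfied (F OR F OR F).
(2) = T AND T AND F = false.
(a) no prior violation — satisfied.
(i) coverage ≥ $500,000 — not satisfied.
(ii) training certified — holds.
(b): F OR T → true.
(i) no residence in 150 ft — not met.
(ii) Schedule A material — fails.
(c) = F OR F = false.
So (3) is not satisfied (T AND T AND F).
Overall: F OR F OR F → false.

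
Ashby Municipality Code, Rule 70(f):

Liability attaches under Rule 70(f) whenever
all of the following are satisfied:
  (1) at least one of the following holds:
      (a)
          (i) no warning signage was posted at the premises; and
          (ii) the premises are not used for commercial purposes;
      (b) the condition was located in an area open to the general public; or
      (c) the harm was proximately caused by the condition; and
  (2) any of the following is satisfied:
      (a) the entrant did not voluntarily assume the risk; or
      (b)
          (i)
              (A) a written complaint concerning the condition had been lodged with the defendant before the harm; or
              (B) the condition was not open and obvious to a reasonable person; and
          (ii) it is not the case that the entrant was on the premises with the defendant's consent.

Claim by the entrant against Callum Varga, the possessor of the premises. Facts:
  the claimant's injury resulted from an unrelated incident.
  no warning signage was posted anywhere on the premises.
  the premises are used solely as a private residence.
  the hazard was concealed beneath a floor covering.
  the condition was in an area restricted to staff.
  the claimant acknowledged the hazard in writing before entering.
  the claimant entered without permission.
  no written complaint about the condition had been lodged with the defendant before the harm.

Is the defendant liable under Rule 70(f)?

(i) no signage posted — satisfied.
(ii) not (commercial use) — met.
(a) = T AND T = true.
(b) public area — fails.
(c) proximate cause — not satisfied.
So (1) is satisfied (T OR F OR F).
(a) no assumed risk — not met.
(A) complaint lodged — fails.
(B) not open/obvious — satisfied.
(i): F OR T → true.
(ii) not (consent to enter) — satisfied.
So (b) is satisfied (T AND T).
(2): F OR T → true.
Overall: T AND T → true.

Yes — liable.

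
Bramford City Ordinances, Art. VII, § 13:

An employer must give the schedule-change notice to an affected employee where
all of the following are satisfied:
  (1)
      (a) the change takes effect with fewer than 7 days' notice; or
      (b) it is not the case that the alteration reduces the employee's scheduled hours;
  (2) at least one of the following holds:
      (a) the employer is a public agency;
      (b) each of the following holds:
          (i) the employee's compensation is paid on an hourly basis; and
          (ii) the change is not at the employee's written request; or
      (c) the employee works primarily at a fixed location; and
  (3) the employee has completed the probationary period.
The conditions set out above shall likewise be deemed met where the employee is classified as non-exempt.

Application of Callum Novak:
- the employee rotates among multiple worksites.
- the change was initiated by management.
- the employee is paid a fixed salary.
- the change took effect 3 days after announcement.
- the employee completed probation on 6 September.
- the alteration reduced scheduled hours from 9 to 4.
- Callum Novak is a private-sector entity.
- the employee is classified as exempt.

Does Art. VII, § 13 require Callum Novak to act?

(a) < 7 days' notice — met.
(b) not (hours reduced) — fails.
(1) = T OR F = true.
(a) public agency — not met.
(i) hourly-paid — not met.
(ii) not employee-requested — satisfied.
(b) = F AND T = false.
(c) fixed location — not met.
So (2) is not satisfied (F OR F OR F).
(3) past probation — holds.
So Overall is not satisfied (T AND F AND T).
Exception (non-exempt) — not satisfied.
Result: main false OR exception false → false.

No — not required.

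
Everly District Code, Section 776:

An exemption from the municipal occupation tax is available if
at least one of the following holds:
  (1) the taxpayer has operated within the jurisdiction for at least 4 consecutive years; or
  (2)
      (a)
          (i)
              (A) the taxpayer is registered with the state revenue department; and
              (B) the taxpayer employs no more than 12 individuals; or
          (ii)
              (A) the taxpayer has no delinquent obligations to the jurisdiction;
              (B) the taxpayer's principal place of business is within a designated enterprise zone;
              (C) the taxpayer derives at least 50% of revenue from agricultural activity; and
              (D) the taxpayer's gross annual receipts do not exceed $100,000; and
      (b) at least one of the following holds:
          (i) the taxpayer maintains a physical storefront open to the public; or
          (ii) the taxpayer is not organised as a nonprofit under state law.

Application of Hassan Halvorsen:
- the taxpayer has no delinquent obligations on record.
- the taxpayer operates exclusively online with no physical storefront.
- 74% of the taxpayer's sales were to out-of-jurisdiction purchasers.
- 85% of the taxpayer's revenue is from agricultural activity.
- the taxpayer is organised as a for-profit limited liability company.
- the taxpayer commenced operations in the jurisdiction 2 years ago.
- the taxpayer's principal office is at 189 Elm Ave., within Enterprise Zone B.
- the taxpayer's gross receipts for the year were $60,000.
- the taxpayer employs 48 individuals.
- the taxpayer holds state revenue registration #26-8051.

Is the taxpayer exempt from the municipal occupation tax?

Yes — exempt.

(1) ≥ 4 yrs in jurisdiction — fails.
(A) state-registered — holds.
(B) ≤ 12 employees — not satisfied.
(i) = T AND F = false.
(A) no delinquency — holds.
(B) in enterprise zone — met.
(C) ≥50% agricultural — holds.
(D) receipts ≤ $100,000 — satisfied.
(ii) = T AND T AND T AND T = true.
So (a) is satisfied (F OR T).
(i) has storefront — not satisfied.
(ii) not (nonprofit) — holds.
(b): F OR T → true.
(2) = T AND T = true.
Overall = F OR T = true.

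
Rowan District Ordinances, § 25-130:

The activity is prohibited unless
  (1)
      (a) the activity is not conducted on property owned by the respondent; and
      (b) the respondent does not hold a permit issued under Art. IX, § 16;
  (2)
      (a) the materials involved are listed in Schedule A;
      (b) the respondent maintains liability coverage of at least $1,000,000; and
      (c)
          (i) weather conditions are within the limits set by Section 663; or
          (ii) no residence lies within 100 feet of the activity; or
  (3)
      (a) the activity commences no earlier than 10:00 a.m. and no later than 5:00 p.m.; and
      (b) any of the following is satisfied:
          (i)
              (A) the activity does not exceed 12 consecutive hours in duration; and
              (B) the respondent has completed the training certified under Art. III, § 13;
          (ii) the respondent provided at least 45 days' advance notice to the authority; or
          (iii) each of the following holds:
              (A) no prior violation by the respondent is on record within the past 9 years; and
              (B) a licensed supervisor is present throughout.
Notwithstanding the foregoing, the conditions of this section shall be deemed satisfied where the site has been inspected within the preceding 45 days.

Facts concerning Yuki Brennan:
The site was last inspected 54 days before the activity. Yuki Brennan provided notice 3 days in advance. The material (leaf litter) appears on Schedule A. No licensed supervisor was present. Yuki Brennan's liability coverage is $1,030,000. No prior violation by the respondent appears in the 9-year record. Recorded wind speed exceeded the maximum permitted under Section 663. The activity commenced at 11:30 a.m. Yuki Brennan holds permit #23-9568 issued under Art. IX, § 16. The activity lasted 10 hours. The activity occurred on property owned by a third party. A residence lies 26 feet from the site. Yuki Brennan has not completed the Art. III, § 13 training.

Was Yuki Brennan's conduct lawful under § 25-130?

(a) not (own property) — met.
(b) not (holds permit) — fails.
(1): T AND F → false.
(a) Schedule A material — satisfied.
(b) coverage ≥ $1,000,000 — holds.
(i) weather ok — not met.
(ii) no residence in 100 ft — not met.
So (c) is not satisfied (F OR F).
(2): T AND T AND F → false.
(a) start within hours — met.
(A) ≤ 12 hrs duration — satisfied.
(B) training certified — not satisfied.
(i) = T AND F = false.
(ii) ≥45 days' notice — not met.
(A) no prior violation — satisfied.
(B) supervisor present — not met.
(iii) = T AND F = false.
(b): F OR F OR F → false.
(3): T AND F → false.
So Overall is not satisfied (F OR F OR F).
Exception (site inspected) — not satisfied.
Result: main false OR exception false → false.

No — unlawful.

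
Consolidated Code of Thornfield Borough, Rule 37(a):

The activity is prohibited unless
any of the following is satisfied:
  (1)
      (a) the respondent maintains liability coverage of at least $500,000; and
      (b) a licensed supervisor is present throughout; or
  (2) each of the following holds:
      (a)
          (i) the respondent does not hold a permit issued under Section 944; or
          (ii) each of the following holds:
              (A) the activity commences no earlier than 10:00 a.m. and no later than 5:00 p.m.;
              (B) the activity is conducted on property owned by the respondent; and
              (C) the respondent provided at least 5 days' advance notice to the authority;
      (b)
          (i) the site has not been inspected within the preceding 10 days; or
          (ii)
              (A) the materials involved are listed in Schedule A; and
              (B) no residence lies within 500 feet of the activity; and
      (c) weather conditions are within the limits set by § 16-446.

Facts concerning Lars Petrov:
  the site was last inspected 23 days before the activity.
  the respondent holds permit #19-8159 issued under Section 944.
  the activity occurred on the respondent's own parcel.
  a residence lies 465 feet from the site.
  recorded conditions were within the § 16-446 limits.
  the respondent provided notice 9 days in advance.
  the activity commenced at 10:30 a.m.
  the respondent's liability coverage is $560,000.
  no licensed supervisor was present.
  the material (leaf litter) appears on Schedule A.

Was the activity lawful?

Yes — lawful.

(a) coverage ≥ $500,000 — holds.
(b) supervisor present — not met.
(1) = T AND F = false.
(i) not (holds permit) — fails.
(A) start within hours — met.
(B) own property — satisfied.
(C) ≥5 days' notice — met.
So (ii) is satisfied (T AND T AND T).
(a) = F OR T = true.
(i) not (site inspected) — holds.
(A) Schedule A material — satisfied.
(B) no residence in 500 ft — not satisfied.
(ii): T AND F → false.
So (b) is satisfied (T OR F).
(c) weather ok — holds.
(2): T AND T AND T → true.
Overall: F OR T → true.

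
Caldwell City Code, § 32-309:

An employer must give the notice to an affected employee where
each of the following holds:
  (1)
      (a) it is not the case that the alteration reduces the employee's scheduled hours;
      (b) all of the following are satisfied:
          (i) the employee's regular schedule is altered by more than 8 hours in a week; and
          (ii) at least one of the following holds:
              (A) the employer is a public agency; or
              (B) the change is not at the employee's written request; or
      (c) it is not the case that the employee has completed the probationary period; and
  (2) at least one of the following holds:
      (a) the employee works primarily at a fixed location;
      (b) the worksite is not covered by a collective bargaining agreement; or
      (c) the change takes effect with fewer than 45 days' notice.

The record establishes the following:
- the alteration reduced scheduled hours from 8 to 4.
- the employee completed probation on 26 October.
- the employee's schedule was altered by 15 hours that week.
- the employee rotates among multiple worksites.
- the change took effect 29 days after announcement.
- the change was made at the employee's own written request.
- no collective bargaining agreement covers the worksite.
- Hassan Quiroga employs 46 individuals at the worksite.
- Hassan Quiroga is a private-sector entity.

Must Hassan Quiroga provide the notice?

(a) not (hours reduced) — fails.
(i) schedule shift > 8h — holds.
(A) public agency — fails.
(B) not employee-requested — not satisfied.
So (ii) is not satisfied (F OR F).
So (b) is not satisfied (T AND F).
(c) not (past probation) — not satisfied.
(1) = F OR F OR F = false.
(a) fixed location — fails.
(b) no CBA — satisfied.
(c) < 45 days' notice — satisfied.
(2) = F OR T OR T = true.
Overall = F AND T = false.

No — not required.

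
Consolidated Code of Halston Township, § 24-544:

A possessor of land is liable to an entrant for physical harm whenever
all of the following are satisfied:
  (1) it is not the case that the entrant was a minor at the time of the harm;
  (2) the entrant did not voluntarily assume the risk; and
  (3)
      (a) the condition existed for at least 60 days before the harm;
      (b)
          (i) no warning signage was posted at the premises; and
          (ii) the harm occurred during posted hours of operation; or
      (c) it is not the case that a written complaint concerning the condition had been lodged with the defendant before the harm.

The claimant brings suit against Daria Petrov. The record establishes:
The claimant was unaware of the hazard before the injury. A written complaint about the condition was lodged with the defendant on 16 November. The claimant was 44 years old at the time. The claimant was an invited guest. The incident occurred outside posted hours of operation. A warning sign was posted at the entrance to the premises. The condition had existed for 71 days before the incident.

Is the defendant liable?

Yes — liable.

(1) not (entrant a minor) — satisfied.
(2) no assumed risk — met.
(a) condition ≥60 days old — satisfied.
(i) no signage posted — not satisfied.
(ii) during posted hours — not met.
(b): F AND F → false.
(c) not (complaint lodged) — not met.
So (3) is satisfied (T OR F OR F).
Overall: T AND T AND T → true.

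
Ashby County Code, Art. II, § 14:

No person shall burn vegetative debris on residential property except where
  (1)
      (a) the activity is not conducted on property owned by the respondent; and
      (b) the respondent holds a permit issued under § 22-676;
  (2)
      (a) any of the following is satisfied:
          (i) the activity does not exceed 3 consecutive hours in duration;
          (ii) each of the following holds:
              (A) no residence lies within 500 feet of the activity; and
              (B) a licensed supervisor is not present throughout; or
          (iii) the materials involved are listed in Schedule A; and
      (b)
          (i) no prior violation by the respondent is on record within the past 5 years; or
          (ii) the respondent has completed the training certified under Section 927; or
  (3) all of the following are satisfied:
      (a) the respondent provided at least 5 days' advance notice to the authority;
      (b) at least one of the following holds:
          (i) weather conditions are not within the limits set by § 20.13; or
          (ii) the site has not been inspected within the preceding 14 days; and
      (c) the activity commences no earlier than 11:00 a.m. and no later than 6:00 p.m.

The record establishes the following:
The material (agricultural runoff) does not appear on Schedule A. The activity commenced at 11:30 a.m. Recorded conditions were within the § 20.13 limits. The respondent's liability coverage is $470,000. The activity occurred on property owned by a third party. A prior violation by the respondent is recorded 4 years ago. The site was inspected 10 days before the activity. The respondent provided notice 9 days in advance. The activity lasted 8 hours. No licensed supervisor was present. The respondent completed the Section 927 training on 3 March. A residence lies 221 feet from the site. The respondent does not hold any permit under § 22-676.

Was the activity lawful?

(a) not (own property) — satisfied.
(b) holds permit — not satisfied.
(1) = T AND F = false.
(i) ≤ 3 hrs duration — not met.
(A) no residence in 500 ft — not satisfied.
(B) not (supervisor present) — holds.
So (ii) is not satisfied (F AND T).
(iii) Schedule A material — not satisfied.
So (a) is not satisfied (F OR F OR F).
(i) no prior violation — not met.
(ii) training certified — holds.
(b) = F OR T = true.
So (2) is not satisfied (F AND T).
(a) ≥5 days' notice — met.
(i) not (weather ok) — not met.
(ii) not (site inspected) — fails.
So (b) is not satisfied (F OR F).
(c) start within hours — satisfied.
(3) = T AND F AND T = false.
So Overall is not satisfied (F OR F OR F).

No — unlawful.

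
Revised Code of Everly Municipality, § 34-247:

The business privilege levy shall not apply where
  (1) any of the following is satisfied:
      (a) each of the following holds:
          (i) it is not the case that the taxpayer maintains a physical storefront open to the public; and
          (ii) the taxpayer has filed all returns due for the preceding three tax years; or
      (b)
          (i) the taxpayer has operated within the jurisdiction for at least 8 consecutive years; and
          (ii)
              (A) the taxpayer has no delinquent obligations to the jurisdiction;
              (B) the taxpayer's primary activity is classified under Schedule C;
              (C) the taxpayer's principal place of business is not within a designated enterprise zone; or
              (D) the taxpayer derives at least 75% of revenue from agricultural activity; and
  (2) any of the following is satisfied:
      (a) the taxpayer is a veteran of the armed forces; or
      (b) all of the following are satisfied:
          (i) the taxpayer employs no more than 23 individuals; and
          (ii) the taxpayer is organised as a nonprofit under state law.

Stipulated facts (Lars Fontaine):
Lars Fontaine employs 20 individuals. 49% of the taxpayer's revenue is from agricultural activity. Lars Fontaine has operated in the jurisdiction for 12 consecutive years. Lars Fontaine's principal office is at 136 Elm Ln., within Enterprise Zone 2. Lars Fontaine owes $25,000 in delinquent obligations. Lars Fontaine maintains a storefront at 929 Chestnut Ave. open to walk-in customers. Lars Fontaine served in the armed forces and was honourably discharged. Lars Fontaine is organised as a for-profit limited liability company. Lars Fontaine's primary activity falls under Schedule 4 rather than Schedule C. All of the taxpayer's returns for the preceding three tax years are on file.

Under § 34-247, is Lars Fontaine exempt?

No — not exempt.

(i) not (has storefront) — fails.
(ii) returns current — satisfied.
(a) = F AND T = false.
(i) ≥ 8 yrs in jurisdiction — met.
(A) no delinquency — not satisfied.
(B) Schedule C activity — not met.
(C) not (in enterprise zone) — not met.
(D) ≥75% agricultural — not met.
(ii) = F OR F OR F OR F = false.
(b) = T AND F = false.
(1) = F OR F = false.
(a) veteran — satisfied.
(i) ≤ 23 employees — met.
(ii) nonprofit — fails.
(b) = T AND F = false.
(2) = T OR F = true.
Overall = F AND T = false.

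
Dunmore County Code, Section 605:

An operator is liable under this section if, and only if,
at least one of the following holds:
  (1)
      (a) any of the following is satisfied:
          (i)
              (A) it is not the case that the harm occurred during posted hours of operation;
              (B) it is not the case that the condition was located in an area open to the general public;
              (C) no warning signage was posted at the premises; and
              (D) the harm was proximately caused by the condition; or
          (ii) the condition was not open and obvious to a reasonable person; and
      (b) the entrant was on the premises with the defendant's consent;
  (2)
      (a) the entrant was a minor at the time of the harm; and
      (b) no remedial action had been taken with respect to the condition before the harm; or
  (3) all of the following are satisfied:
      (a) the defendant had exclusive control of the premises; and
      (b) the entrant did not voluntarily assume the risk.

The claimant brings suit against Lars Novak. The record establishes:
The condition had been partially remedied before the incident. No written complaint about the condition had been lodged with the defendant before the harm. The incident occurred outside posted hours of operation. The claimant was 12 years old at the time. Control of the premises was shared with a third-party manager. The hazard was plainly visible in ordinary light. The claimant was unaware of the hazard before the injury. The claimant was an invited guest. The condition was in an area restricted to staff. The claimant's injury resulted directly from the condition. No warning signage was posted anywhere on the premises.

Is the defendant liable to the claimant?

Yes — liable.

(A) not (during posted hours) — holds.
(B) not (public area) — holds.
(C) no signage posted — satisfied.
(D) proximate cause — met.
(i) = T AND T AND T AND T = true.
(ii) not open/obvious — not satisfied.
(a): T OR F → true.
(b) consent to enter — satisfied.
(1) = T AND T = true.
(a) entrant a minor — holds.
(b) no remedial action — fails.
(2): T AND F → false.
(a) exclusive control — not met.
(b) no assumed risk — met.
So (3) is not satisfied (F AND T).
Overall = T OR F OR F = true.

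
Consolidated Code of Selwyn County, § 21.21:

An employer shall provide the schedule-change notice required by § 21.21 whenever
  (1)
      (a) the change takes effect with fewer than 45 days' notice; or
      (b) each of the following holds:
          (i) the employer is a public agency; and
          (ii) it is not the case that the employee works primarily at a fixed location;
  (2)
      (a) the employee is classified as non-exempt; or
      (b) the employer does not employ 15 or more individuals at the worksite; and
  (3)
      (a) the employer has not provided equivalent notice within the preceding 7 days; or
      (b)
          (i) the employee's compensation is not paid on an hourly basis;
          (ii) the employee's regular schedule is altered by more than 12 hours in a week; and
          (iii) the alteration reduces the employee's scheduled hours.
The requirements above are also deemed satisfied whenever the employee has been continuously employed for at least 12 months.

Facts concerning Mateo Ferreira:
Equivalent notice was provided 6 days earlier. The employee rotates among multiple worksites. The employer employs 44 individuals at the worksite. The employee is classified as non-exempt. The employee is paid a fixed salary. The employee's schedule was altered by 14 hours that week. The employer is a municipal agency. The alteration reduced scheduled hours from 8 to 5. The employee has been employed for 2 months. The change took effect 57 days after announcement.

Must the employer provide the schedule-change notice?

Yes — required.

(a) < 45 days' notice — not met.
(i) public agency — holds.
(ii) not (fixed location) — holds.
(b) = T AND T = true.
(1): F OR T → true.
(a) non-exempt — holds.
(b) not (≥ 15 at site) — fails.
So (2) is satisfied (T OR F).
(a) no recent notice — not met.
(i) not (hourly-paid) — met.
(ii) schedule shift > 12h — satisfied.
(iii) hours reduced — holds.
(b) = T AND T AND T = true.
(3) = F OR T = true.
Overall = T AND T AND T = true.
Exception (tenure ≥ 12 mo.) — not satisfied.
Result: main true OR exception false → true.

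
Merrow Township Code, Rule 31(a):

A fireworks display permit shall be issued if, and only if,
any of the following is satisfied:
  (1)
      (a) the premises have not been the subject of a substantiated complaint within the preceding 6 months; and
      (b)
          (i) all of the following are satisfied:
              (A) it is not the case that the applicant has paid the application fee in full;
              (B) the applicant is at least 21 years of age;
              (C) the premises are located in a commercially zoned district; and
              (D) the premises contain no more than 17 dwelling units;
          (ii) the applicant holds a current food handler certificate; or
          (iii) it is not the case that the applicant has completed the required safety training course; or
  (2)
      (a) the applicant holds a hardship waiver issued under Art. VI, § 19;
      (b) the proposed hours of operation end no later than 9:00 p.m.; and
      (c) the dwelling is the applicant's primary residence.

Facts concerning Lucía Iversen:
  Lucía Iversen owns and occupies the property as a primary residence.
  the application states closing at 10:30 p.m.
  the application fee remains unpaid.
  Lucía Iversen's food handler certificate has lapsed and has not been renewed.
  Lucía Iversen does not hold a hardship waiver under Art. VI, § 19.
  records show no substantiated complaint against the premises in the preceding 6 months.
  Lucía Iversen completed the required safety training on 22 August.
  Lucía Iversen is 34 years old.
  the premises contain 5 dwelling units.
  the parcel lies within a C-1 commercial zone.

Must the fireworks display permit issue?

(a) no complaint in 6 mo. — holds.
(A) not (fee paid) — met.
(B) age ≥ 21 — satisfied.
(C) commercially zoned — met.
(D) ≤ 17 units — met.
(i) = T AND T AND T AND T = true.
(ii) food handler cert. — not met.
(iii) not (safety training) — fails.
So (b) is satisfied (T OR F OR F).
(1): T AND T → true.
(a) hardship waiver — not satisfied.
(b) closes by 9 p.m. — not met.
(c) primary residence — satisfied.
So (2) is not satisfied (F AND F AND T).
Overall: T OR F → true.

Yes — granted.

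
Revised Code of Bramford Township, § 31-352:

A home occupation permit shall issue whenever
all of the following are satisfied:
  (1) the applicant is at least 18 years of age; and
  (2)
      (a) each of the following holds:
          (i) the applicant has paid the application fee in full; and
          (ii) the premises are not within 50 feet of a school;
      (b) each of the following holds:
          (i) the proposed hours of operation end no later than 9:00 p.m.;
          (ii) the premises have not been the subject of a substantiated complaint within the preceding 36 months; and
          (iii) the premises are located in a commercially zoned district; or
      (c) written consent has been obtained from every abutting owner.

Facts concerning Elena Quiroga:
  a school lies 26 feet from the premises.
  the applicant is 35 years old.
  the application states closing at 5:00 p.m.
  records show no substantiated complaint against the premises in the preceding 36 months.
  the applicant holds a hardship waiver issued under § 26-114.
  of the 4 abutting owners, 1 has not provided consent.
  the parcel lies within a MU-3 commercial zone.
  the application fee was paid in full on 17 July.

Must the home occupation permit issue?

(1) age ≥ 18 — holds.
(i) fee paid — holds.
(ii) ≥50 ft from school — not met.
(a) = T AND F = false.
(i) closes by 9 p.m. — satisfied.
(ii) no complaint in 36 mo. — satisfied.
(iii) commercially zoned — holds.
(b): T AND T AND T → true.
(c) all abutters consent — not satisfied.
(2) = F OR T OR F = true.
Overall = T AND T = true.

Yes — granted.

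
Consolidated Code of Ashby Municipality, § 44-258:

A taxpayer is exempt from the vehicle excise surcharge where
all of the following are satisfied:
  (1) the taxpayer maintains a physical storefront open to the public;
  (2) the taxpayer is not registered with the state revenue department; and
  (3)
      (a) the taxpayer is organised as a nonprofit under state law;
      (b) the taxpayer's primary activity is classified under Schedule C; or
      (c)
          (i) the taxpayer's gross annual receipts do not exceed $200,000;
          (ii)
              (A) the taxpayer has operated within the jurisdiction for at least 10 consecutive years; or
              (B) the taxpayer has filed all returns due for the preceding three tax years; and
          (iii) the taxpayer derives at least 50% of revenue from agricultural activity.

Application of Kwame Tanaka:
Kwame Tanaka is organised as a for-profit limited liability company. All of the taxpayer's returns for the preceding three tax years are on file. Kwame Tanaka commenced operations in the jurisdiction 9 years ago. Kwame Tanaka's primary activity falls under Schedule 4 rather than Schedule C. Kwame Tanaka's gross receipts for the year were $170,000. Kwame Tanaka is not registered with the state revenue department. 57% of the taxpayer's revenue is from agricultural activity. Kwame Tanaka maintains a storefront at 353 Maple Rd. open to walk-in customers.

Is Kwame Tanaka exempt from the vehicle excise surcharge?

Yes — exempt.

(1) has storefront — satisfied.
(2) not (state-registered) — holds.
(a) nonprofit — fails.
(b) Schedule C activity — fails.
(i) receipts ≤ $200,000 — met.
(A) ≥ 10 yrs in jurisdiction — not met.
(B) returns current — holds.
So (ii) is satisfied (F OR T).
(iii) ≥50% agricultural — satisfied.
(c) = T AND T AND T = true.
(3) = F OR F OR T = true.
Overall = T AND T AND T = true.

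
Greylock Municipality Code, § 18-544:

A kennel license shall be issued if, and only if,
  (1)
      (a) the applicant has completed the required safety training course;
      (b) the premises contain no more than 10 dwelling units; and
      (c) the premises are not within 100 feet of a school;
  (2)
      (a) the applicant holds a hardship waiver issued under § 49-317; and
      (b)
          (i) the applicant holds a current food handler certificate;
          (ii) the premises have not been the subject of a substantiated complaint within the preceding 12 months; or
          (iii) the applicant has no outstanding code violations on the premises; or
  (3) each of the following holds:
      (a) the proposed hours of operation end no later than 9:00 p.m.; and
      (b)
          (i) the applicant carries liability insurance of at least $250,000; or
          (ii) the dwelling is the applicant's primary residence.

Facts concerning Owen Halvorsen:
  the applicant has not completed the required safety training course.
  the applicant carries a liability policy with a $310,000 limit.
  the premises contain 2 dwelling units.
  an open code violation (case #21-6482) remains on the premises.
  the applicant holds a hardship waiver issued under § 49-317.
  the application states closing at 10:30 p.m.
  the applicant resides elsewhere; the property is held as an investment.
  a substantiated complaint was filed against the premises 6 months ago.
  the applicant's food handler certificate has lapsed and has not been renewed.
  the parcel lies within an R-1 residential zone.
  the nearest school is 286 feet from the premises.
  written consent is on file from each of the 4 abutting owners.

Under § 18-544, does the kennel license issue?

(a) safety training — not met.
(b) ≤ 10 units — met.
(c) ≥100 ft from school — holds.
(1): F AND T AND T → false.
(a) hardship waiver — holds.
(i) food handler cert. — not satisfied.
(ii) no complaint in 12 mo. — not met.
(iii) no code violations — not satisfied.
(b): F OR F OR F → false.
So (2) is not satisfied (T AND F).
(a) closes by 9 p.m. — not met.
(i) insurance ≥ $250,000 — holds.
(ii) primary residence — fails.
So (b) is satisfied (T OR F).
(3) = F AND T = false.
Overall = F OR F OR F = false.

No — denied.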